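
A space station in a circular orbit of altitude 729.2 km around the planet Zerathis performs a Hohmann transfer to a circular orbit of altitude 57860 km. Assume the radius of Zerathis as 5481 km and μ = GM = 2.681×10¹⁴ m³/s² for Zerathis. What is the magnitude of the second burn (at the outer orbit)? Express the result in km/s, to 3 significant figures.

Δv ≈ 1.19 km/s

r₁ = 5481 + 729.2 = 6210.2 km = 6.2102×10⁶ m.
r₂ = 5481 + 57860 = 63341 km = 6.3341×10⁷ m.
Transfer ellipse a_t = (r₁ + r₂)/2 = 3.478×10⁷ m.
At r₁: circular v_c1 = √(μ/r₁) = 6570 m/s; transfer-periapsis v_p = √[μ(2/r₁ − 1/a_t)] = 8867 m/s.
At r₂: circular v_c2 = √(μ/r₂) = 2057 m/s; transfer-apoapsis v_a = √[μ(2/r₂ − 1/a_t)] = 869.4 m/s.
Δv₂ = v_c2 − v_a = 1188 m/s.
= 1.188 km/s.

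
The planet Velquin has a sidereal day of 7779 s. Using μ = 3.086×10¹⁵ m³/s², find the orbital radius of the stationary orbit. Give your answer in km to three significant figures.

A synchronous orbit has period T, so by Kepler's third law a = (μT²/4π²)^(1/3).
μT²/4π² = 3.086×10¹⁵ × (7.779×10³)² / 39.48 = 4.730×10²¹ m³.
a = 1.679×10⁷ m = 16787 km.

r_sync ≈ 16800 km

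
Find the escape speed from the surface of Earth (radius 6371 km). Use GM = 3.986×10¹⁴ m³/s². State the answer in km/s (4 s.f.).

v_esc ≈ 11.19 km/s

r = R = 6.371×10⁶ m.
Escape speed v_esc = √(2μ/r) = √(2 × 3.986×10¹⁴ / 6.371×10⁶) = √(1.251×10⁸) = 11190 m/s.
= 11.19 km/s.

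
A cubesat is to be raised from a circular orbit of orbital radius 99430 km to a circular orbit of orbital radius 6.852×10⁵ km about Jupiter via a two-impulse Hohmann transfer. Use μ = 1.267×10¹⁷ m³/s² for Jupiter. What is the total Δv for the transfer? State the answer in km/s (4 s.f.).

Δv_total ≈ 18.23 km/s

r₁ = 99430 km = 9.943×10⁷ m.
r₂ = 6.852×10⁵ km = 6.852×10⁸ m.
Transfer ellipse a_t = (r₁ + r₂)/2 = 3.923×10⁸ m.
At r₁: circular v_c1 = √(μ/r₁) = 35700 m/s; transfer-perijove v_p = √[μ(2/r₁ − 1/a_t)] = 47180 m/s.
Δv₁ = v_p − v_c1 = 11480 m/s.
At r₂: circular v_c2 = √(μ/r₂) = 13600 m/s; transfer-apojove v_a = √[μ(2/r₂ − 1/a_t)] = 6846 m/s.
Δv₂ = v_c2 − v_a = 6752 m/s.
Total Δv = Δv₁ + Δv₂ = 18230 m/s = 18.23 km/s.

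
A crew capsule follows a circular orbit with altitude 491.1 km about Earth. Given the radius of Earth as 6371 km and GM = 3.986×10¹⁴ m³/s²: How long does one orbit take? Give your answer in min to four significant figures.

r = 6371 + 491.1 = 6862.1 km = 6.8621×10⁶ m.
Kepler's third law: T = 2π√(r³/μ) = 2π√((6.862×10⁶)³ / 3.986×10¹⁴).
r³/μ = 8.107×10⁵ s², so T = 2π × 9.004×10² = 5.657×10³ s.
Converting: 5.657×10³ s ÷ 60.00 = 94.29 min.

T ≈ 94.29 min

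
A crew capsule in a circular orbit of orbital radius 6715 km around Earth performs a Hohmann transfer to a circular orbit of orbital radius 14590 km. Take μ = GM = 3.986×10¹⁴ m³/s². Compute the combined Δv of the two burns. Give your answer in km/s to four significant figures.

r₁ = 6715 km = 6.715×10⁶ m.
r₂ = 14590 km = 1.459×10⁷ m.
Transfer ellipse a_t = (r₁ + r₂)/2 = 1.065×10⁷ m.
At r₁: circular v_c1 = √(μ/r₁) = 7705 m/s; transfer-perigee v_p = √[μ(2/r₁ − 1/a_t)] = 9017 m/s.
Δv₁ = v_p − v_c1 = 1312 m/s.
At r₂: circular v_c2 = √(μ/r₂) = 5227 m/s; transfer-apogee v_a = √[μ(2/r₂ − 1/a_t)] = 4150 m/s.
Δv₂ = v_c2 − v_a = 1077 m/s.
Total Δv = Δv₁ + Δv₂ = 2389 m/s = 2.389 km/s.

Δv_total ≈ 2.389 km/s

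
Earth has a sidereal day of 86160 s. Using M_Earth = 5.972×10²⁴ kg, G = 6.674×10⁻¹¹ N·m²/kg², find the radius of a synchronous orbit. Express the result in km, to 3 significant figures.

μ = GM = 6.674×10⁻¹¹ × 5.972×10²⁴ = 3.986×10¹⁴ m³/s².
A synchronous orbit has period T, so by Kepler's third law a = (μT²/4π²)^(1/3).
μT²/4π² = 3.986×10¹⁴ × (8.616×10⁴)² / 39.48 = 7.495×10²² m³.
a = 4.216×10⁷ m = 42162 km.

r_sync ≈ 42200 km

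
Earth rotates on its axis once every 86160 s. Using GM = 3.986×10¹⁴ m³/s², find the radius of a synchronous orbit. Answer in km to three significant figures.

A synchronous orbit has period T, so by Kepler's third law a = (μT²/4π²)^(1/3).
μT²/4π² = 3.986×10¹⁴ × (8.616×10⁴)² / 39.48 = 7.495×10²² m³.
a = 4.216×10⁷ m = 42163 km.

r_sync ≈ 42200 km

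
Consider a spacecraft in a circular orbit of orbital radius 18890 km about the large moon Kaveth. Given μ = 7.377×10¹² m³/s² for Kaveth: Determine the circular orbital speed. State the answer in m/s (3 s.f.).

v ≈ 625 m/s

r = 18890 km = 1.889×10⁷ m.
For a circular orbit v = √(μ/r) = √(7.377×10¹² / 1.889×10⁷) = √(3.905×10⁵) = 624.9 m/s.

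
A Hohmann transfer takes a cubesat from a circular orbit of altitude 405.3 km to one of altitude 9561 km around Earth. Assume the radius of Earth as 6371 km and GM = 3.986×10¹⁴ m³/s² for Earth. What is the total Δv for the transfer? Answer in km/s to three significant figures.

Δv_total ≈ 2.55 km/s

r₁ = 6371 + 405.3 = 6776.3 km = 6.7763×10⁶ m.
r₂ = 6371 + 9561 = 15932 km = 1.5932×10⁷ m.
Transfer ellipse a_t = (r₁ + r₂)/2 = 1.135×10⁷ m.
At r₁: circular v_c1 = √(μ/r₁) = 7670 m/s; transfer-perigee v_p = √[μ(2/r₁ − 1/a_t)] = 9085 m/s.
Δv₁ = v_p − v_c1 = 1416 m/s.
At r₂: circular v_c2 = √(μ/r₂) = 5002 m/s; transfer-apogee v_a = √[μ(2/r₂ − 1/a_t)] = 3864 m/s.
Δv₂ = v_c2 − v_a = 1138 m/s.
Total Δv = Δv₁ + Δv₂ = 2553 m/s = 2.553 km/s.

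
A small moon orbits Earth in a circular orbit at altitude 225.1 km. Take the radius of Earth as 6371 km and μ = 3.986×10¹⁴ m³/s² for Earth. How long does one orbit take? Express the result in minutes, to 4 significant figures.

r = 6371 + 225.1 = 6596.1 km = 6.5961×10⁶ m.
Kepler's third law: T = 2π√(r³/μ) = 2π√((6.596×10⁶)³ / 3.986×10¹⁴).
r³/μ = 7.200×10⁵ s², so T = 2π × 8.485×10² = 5.331×10³ s.
Converting: 5.331×10³ s ÷ 60.00 = 88.86 minutes.

T ≈ 88.86 minutes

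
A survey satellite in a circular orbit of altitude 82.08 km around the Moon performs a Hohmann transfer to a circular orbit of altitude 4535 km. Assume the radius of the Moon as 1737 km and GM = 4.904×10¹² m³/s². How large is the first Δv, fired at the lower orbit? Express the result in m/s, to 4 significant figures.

r₁ = 1737 + 82.08 = 1819.1 km = 1.8191×10⁶ m.
r₂ = 1737 + 4535 = 6272.0 km = 6.2720×10⁶ m.
Transfer ellipse a_t = (r₁ + r₂)/2 = 4.046×10⁶ m.
At r₁: circular v_c1 = √(μ/r₁) = 1642 m/s; transfer-perilune v_p = √[μ(2/r₁ − 1/a_t)] = 2044 m/s.
Δv₁ = v_p − v_c1 = 402.5 m/s.

Δv ≈ 402.5 m/s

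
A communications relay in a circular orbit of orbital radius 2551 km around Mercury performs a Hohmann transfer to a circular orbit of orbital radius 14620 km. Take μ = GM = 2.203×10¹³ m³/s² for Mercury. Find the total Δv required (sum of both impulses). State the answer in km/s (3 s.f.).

r₁ = 2551 km = 2.551×10⁶ m.
r₂ = 14620 km = 1.462×10⁷ m.
Transfer ellipse a_t = (r₁ + r₂)/2 = 8.586×10⁶ m.
At r₁: circular v_c1 = √(μ/r₁) = 2939 m/s; transfer-periherm v_p = √[μ(2/r₁ − 1/a_t)] = 3835 m/s.
Δv₁ = v_p − v_c1 = 896.1 m/s.
At r₂: circular v_c2 = √(μ/r₂) = 1228 m/s; transfer-apoherm v_a = √[μ(2/r₂ − 1/a_t)] = 669.1 m/s.
Δv₂ = v_c2 − v_a = 558.4 m/s.
Total Δv = Δv₁ + Δv₂ = 1455 m/s = 1.455 km/s.

Δv_total ≈ 1.45 km/s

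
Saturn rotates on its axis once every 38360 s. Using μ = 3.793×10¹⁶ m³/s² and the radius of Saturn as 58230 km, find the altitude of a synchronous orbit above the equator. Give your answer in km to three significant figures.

h_sync ≈ 54000 km

A synchronous orbit has period T, so by Kepler's third law a = (μT²/4π²)^(1/3).
μT²/4π² = 3.793×10¹⁶ × (3.836×10⁴)² / 39.48 = 1.414×10²⁴ m³.
a = 1.122×10⁸ m = 1.1223×10⁵ km.
Altitude h = a − R = 1.1223×10⁵ − 58230 = 54005 km.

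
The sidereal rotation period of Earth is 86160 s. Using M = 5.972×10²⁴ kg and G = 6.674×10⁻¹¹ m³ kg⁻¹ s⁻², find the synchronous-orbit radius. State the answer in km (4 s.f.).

r_sync ≈ 42160 km

μ = GM = 6.674×10⁻¹¹ × 5.972×10²⁴ = 3.986×10¹⁴ m³/s².
A synchronous orbit has period T, so by Kepler's third law a = (μT²/4π²)^(1/3).
μT²/4π² = 3.986×10¹⁴ × (8.616×10⁴)² / 39.48 = 7.495×10²² m³.
a = 4.216×10⁷ m = 42162 km.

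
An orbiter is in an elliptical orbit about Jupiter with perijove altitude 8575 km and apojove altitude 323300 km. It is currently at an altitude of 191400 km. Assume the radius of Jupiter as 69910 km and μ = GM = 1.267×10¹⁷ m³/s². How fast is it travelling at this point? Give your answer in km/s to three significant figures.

r_p = 69910 + 8575 = 78485 km = 7.8485×10⁷ m.
r_a = 69910 + 323300 = 393210 km = 3.9321×10⁸ m.
r = 69910 + 191400 = 2.6131×10⁵ km = 2.613×10⁸ m.
Semi-major axis a = (r_p + r_a)/2 = 2.3585×10⁵ km = 2.358×10⁸ m.
Vis-viva: v² = μ(2/r − 1/a) = 1.267×10¹⁷ × (7.654×10⁻⁹ − 4.240×10⁻⁹) = 4.325×10⁸ m²/s².
v = 20800 m/s = 20.80 km/s.

v ≈ 20.8 km/s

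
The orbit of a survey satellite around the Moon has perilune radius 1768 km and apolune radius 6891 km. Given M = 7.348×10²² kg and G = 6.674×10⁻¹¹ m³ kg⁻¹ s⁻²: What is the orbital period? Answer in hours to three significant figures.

μ = GM = 6.674×10⁻¹¹ × 7.348×10²² = 4.904×10¹² m³/s².
Semi-major axis a = (r_p + r_a)/2 = (1768.0 + 6891.0)/2 = 4329.5 km = 4.330×10⁶ m.
By Kepler's third law T = 2π√(a³/μ) = 2π × 4.068×10³ = 2.556×10⁴ s.
= 7.100 hours.

T ≈ 7.10 hours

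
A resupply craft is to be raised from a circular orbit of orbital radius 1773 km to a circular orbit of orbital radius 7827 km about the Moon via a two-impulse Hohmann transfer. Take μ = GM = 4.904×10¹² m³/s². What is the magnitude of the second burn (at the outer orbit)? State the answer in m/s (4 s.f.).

r₁ = 1773 km = 1.773×10⁶ m.
r₂ = 7827 km = 7.827×10⁶ m.
Transfer ellipse a_t = (r₁ + r₂)/2 = 4.800×10⁶ m.
At r₁: circular v_c1 = √(μ/r₁) = 1663 m/s; transfer-perilune v_p = √[μ(2/r₁ − 1/a_t)] = 2124 m/s.
At r₂: circular v_c2 = √(μ/r₂) = 791.5 m/s; transfer-apolune v_a = √[μ(2/r₂ − 1/a_t)] = 481.1 m/s.
Δv₂ = v_c2 − v_a = 310.5 m/s.

Δv ≈ 310.5 m/s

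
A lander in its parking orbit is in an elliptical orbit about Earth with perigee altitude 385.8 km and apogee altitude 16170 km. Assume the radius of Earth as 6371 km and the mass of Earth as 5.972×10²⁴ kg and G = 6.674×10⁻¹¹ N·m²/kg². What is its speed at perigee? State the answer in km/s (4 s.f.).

v ≈ 9.527 km/s

μ = GM = 6.674×10⁻¹¹ × 5.972×10²⁴ = 3.986×10¹⁴ m³/s².
r_p = 6371 + 385.8 = 6756.8 km = 6.7568×10⁶ m.
r_a = 6371 + 16170 = 22541 km = 2.2541×10⁷ m.
Semi-major axis a = (r_p + r_a)/2 = 14649 km = 1.465×10⁷ m.
Vis-viva: v² = μ(2/r − 1/a) = 3.986×10¹⁴ × (2.960×10⁻⁷ − 6.826×10⁻⁸) = 9.077×10⁷ m²/s².
v = 9527 m/s = 9.527 km/s.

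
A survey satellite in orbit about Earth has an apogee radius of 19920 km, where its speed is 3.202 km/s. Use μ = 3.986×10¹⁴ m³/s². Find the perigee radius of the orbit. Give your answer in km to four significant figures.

perigee radius ≈ 6861 km

r_a = 1.992×10⁷ m.
Specific energy ε = v²/2 − μ/r = -1.488×10⁷ J/kg, so a = −μ/(2ε) = 1.339×10⁷ m.
The apsides satisfy r_p + r_a = 2a, so the perigee radius is 2a − r_a = 6.861×10⁶ m = 6861.1 km.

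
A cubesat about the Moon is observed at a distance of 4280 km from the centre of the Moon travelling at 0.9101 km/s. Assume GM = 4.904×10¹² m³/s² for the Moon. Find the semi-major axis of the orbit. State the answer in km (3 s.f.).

r = 4.280×10⁶ m.
Vis-viva rearranged: 1/a = 2/r − v²/μ = 4.673×10⁻⁷ − 1.689×10⁻⁷ = 2.984×10⁻⁷ m⁻¹.
a = 3.351×10⁶ m = 3351.3 km.

a ≈ 3350 km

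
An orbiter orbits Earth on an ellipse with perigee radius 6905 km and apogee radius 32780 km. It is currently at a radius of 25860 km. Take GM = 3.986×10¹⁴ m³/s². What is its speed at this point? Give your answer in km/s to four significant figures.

Semi-major axis a = (r_p + r_a)/2 = 19842 km = 1.984×10⁷ m.
Vis-viva: v² = μ(2/r − 1/a) = 3.986×10¹⁴ × (7.734×10⁻⁸ − 5.040×10⁻⁸) = 1.074×10⁷ m²/s².
v = 3277 m/s = 3.277 km/s.

v ≈ 3.277 km/s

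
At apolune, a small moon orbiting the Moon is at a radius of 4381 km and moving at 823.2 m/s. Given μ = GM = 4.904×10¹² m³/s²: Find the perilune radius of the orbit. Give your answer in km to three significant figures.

perilune radius ≈ 1900 km

r_a = 4.381×10⁶ m.
Specific energy ε = v²/2 − μ/r = -7.806×10⁵ J/kg, so a = −μ/(2ε) = 3.141×10⁶ m.
The apsides satisfy r_p + r_a = 2a, so the perilune radius is 2a − r_a = 1.902×10⁶ m = 1901.7 km.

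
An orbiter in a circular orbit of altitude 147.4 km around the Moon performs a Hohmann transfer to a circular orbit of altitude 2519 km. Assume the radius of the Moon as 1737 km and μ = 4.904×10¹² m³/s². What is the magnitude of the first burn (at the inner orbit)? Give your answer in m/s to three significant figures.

Δv ≈ 286 m/s

r₁ = 1737 + 147.4 = 1884.4 km = 1.8844×10⁶ m.
r₂ = 1737 + 2519 = 4256.0 km = 4.2560×10⁶ m.
Transfer ellipse a_t = (r₁ + r₂)/2 = 3.070×10⁶ m.
At r₁: circular v_c1 = √(μ/r₁) = 1613 m/s; transfer-perilune v_p = √[μ(2/r₁ − 1/a_t)] = 1899 m/s.
Δv₁ = v_p − v_c1 = 286.2 m/s.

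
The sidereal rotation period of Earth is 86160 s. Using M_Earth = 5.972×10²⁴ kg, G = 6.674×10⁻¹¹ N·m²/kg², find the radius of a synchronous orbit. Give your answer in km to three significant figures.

μ = GM = 6.674×10⁻¹¹ × 5.972×10²⁴ = 3.986×10¹⁴ m³/s².
A synchronous orbit has period T, so by Kepler's third law a = (μT²/4π²)^(1/3).
μT²/4π² = 3.986×10¹⁴ × (8.616×10⁴)² / 39.48 = 7.495×10²² m³.
a = 4.216×10⁷ m = 42162 km.

r_sync ≈ 42200 km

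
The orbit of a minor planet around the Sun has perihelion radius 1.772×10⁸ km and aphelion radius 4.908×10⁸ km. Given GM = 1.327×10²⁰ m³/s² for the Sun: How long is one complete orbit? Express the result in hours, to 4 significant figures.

Semi-major axis a = (r_p + r_a)/2 = (1.7720×10⁸ + 4.9080×10⁸)/2 = 3.3400×10⁸ km = 3.340×10¹¹ m.
By Kepler's third law T = 2π√(a³/μ) = 2π × 1.676×10⁷ = 1.053×10⁸ s.
= 29250 hours.

T ≈ 29250 hours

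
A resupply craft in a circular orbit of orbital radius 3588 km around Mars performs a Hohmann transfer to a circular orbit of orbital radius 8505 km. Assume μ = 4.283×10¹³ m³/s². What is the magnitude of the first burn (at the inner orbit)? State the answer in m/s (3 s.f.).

r₁ = 3588 km = 3.588×10⁶ m.
r₂ = 8505 km = 8.505×10⁶ m.
Transfer ellipse a_t = (r₁ + r₂)/2 = 6.046×10⁶ m.
At r₁: circular v_c1 = √(μ/r₁) = 3455 m/s; transfer-periapsis v_p = √[μ(2/r₁ − 1/a_t)] = 4098 m/s.
Δv₁ = v_p − v_c1 = 642.6 m/s.

Δv ≈ 643 m/s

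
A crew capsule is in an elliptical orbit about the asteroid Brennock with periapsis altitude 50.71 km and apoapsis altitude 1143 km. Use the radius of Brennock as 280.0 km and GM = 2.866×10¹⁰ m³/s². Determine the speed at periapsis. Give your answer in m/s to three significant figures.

r_p = 280.0 + 50.71 = 330.71 km = 3.3071×10⁵ m.
r_a = 280.0 + 1143 = 1423.0 km = 1.4230×10⁶ m.
Semi-major axis a = (r_p + r_a)/2 = 876.86 km = 8.769×10⁵ m.
Vis-viva: v² = μ(2/r − 1/a) = 2.866×10¹⁰ × (6.048×10⁻⁶ − 1.140×10⁻⁶) = 1.406×10⁵ m²/s².
v = 375.0 m/s.

v ≈ 375 m/s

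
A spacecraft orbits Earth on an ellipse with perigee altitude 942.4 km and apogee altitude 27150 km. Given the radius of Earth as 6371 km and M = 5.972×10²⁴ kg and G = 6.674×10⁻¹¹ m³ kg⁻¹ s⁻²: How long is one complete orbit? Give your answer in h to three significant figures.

T ≈ 8.07 h

μ = GM = 6.674×10⁻¹¹ × 5.972×10²⁴ = 3.986×10¹⁴ m³/s².
r_p = 6371 + 942.4 = 7313.4 km = 7.3134×10⁶ m.
r_a = 6371 + 27150 = 33521 km = 3.3521×10⁷ m.
Semi-major axis a = (r_p + r_a)/2 = (7313.4 + 33521)/2 = 20417 km = 2.042×10⁷ m.
By Kepler's third law T = 2π√(a³/μ) = 2π × 4.621×10³ = 2.903×10⁴ s.
= 8.065 h.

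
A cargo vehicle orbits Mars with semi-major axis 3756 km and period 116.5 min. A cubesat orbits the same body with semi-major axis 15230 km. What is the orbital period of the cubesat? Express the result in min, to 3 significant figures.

Kepler's third law: T² ∝ a³, so T₂ = T₁ (a₂/a₁)^(3/2).
a₂/a₁ = 4.055, (a₂/a₁)^(3/2) = 8.165.
T₂ = 116.5 × 8.165 = 951.2 min.

T₂ ≈ 951 min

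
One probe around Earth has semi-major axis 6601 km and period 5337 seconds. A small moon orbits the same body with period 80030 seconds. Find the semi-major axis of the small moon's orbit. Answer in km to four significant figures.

Kepler's third law: a³ ∝ T², so a₂ = a₁ (T₂/T₁)^(2/3).
T₂/T₁ = 15.00, (T₂/T₁)^(2/3) = 6.081.
a₂ = 6601 × 6.081 = 40140 km.

a₂ ≈ 40140 km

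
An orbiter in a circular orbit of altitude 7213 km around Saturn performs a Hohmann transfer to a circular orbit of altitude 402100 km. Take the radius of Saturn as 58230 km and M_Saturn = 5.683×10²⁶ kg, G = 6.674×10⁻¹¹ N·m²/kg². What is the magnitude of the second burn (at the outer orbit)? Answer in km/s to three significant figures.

μ = GM = 6.674×10⁻¹¹ × 5.683×10²⁶ = 3.793×10¹⁶ m³/s².
r₁ = 58230 + 7213 = 65443 km = 6.5443×10⁷ m.
r₂ = 58230 + 402100 = 460330 km = 4.6033×10⁸ m.
Transfer ellipse a_t = (r₁ + r₂)/2 = 2.629×10⁸ m.
At r₁: circular v_c1 = √(μ/r₁) = 24070 m/s; transfer-perikrone v_p = √[μ(2/r₁ − 1/a_t)] = 31860 m/s.
At r₂: circular v_c2 = √(μ/r₂) = 9077 m/s; transfer-apokrone v_a = √[μ(2/r₂ − 1/a_t)] = 4529 m/s.
Δv₂ = v_c2 − v_a = 4548 m/s.
= 4.548 km/s.

Δv ≈ 4.55 km/s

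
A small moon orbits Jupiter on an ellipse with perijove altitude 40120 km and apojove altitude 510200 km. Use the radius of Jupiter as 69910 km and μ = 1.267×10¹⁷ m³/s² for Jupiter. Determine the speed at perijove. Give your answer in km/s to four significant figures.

v ≈ 44.00 km/s

r_p = 69910 + 40120 = 110030 km = 1.1003×10⁸ m.
r_a = 69910 + 510200 = 580110 km = 5.8011×10⁸ m.
Semi-major axis a = (r_p + r_a)/2 = 3.4507×10⁵ km = 3.451×10⁸ m.
Vis-viva: v² = μ(2/r − 1/a) = 1.267×10¹⁷ × (1.818×10⁻⁸ − 2.898×10⁻⁹) = 1.936×10⁹ m²/s².
v = 44000 m/s = 44.00 km/s.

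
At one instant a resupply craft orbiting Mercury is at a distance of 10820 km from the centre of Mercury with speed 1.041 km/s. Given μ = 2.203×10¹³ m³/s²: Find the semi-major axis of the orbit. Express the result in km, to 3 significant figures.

r = 1.082×10⁷ m.
Specific orbital energy ε = v²/2 − μ/r = (1041)²/2 − 2.203×10¹³/1.082×10⁷ = -1.494×10⁶ J/kg.
Since ε = −μ/(2a), a = −μ/(2ε) = 7.372×10⁶ m = 7371.8 km.

a ≈ 7370 km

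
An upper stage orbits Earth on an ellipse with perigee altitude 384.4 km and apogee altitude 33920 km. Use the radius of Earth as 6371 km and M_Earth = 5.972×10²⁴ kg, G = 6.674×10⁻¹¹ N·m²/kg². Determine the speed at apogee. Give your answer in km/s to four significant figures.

v ≈ 1.685 km/s

μ = GM = 6.674×10⁻¹¹ × 5.972×10²⁴ = 3.986×10¹⁴ m³/s².
r_p = 6371 + 384.4 = 6755.4 km = 6.7554×10⁶ m.
r_a = 6371 + 33920 = 40291 km = 4.0291×10⁷ m.
Semi-major axis a = (r_p + r_a)/2 = 23523 km = 2.352×10⁷ m.
Vis-viva: v² = μ(2/r − 1/a) = 3.986×10¹⁴ × (4.964×10⁻⁸ − 4.251×10⁻⁸) = 2.841×10⁶ m²/s².
v = 1685 m/s = 1.685 km/s.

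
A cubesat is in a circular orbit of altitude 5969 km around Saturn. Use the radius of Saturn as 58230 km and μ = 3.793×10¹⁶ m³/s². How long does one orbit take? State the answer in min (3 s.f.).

T ≈ 277 min

r = 58230 + 5969 = 64199 km = 6.4199×10⁷ m.
Kepler's third law: T = 2π√(r³/μ) = 2π√((6.420×10⁷)³ / 3.793×10¹⁶).
r³/μ = 6.976×10⁶ s², so T = 2π × 2.641×10³ = 1.660×10⁴ s.
Converting: 1.660×10⁴ s ÷ 60.00 = 276.6 min.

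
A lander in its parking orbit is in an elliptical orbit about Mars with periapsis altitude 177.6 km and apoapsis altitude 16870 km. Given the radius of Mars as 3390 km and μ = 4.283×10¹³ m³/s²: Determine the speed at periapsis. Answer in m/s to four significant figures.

v ≈ 4518 m/s

r_p = 3390 + 177.6 = 3567.6 km = 3.5676×10⁶ m.
r_a = 3390 + 16870 = 20260 km = 2.0260×10⁷ m.
Semi-major axis a = (r_p + r_a)/2 = 11914 km = 1.191×10⁷ m.
Vis-viva: v² = μ(2/r − 1/a) = 4.283×10¹³ × (5.606×10⁻⁷ − 8.394×10⁻⁸) = 2.042×10⁷ m²/s².
v = 4518 m/s.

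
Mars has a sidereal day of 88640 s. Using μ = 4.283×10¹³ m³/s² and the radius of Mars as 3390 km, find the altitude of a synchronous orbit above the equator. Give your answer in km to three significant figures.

h_sync ≈ 17000 km

A synchronous orbit has period T, so by Kepler's third law a = (μT²/4π²)^(1/3).
μT²/4π² = 4.283×10¹³ × (8.864×10⁴)² / 39.48 = 8.524×10²¹ m³.
a = 2.043×10⁷ m = 20428 km.
Altitude h = a − R = 20428 − 3390 = 17038 km.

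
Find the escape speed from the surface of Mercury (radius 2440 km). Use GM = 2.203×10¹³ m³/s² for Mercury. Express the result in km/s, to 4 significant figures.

r = R = 2.440×10⁶ m.
Escape speed v_esc = √(2μ/r) = √(2 × 2.203×10¹³ / 2.440×10⁶) = √(1.806×10⁷) = 4249 m/s.
= 4.249 km/s.

v_esc ≈ 4.249 km/s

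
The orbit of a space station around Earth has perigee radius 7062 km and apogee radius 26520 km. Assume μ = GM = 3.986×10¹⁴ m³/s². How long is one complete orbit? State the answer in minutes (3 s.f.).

T ≈ 361 minutes

Semi-major axis a = (r_p + r_a)/2 = (7062.0 + 26520)/2 = 16791 km = 1.679×10⁷ m.
By Kepler's third law T = 2π√(a³/μ) = 2π × 3.446×10³ = 2.165×10⁴ s.
= 360.9 minutes.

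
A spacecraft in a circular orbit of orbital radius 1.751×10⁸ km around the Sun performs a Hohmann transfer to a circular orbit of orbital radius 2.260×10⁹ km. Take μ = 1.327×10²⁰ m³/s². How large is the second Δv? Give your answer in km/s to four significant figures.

Δv ≈ 4.757 km/s

r₁ = 1.751×10⁸ km = 1.751×10¹¹ m.
r₂ = 2.260×10⁹ km = 2.260×10¹² m.
Transfer ellipse a_t = (r₁ + r₂)/2 = 1.218×10¹² m.
At r₁: circular v_c1 = √(μ/r₁) = 27530 m/s; transfer-perihelion v_p = √[μ(2/r₁ − 1/a_t)] = 37510 m/s.
At r₂: circular v_c2 = √(μ/r₂) = 7663 m/s; transfer-aphelion v_a = √[μ(2/r₂ − 1/a_t)] = 2906 m/s.
Δv₂ = v_c2 − v_a = 4757 m/s.
= 4.757 km/s.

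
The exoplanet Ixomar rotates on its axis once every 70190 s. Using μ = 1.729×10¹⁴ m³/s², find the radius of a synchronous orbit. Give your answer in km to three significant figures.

A synchronous orbit has period T, so by Kepler's third law a = (μT²/4π²)^(1/3).
μT²/4π² = 1.729×10¹⁴ × (7.019×10⁴)² / 39.48 = 2.158×10²² m³.
a = 2.784×10⁷ m = 27840 km.

r_sync ≈ 27800 km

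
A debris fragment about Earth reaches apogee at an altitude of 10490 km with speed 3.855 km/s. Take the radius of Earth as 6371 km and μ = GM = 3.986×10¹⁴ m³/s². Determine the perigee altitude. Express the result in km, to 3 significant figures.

perigee altitude ≈ 1360 km

r_a = 6371 + 10490 = 16861 km = 1.686×10⁷ m.
Specific energy ε = v²/2 − μ/r = -1.621×10⁷ J/kg, so a = −μ/(2ε) = 1.230×10⁷ m.
The apsides satisfy r_p + r_a = 2a, so the perigee radius is 2a − r_a = 7.729×10⁶ m = 7729.0 km.
Perigee altitude = 7729.0 − 6371 = 1358.0 km.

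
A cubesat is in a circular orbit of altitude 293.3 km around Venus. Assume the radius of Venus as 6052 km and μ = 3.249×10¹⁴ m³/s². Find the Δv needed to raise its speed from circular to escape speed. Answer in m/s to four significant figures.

r = 6052 + 293.3 = 6345.3 km = 6.3453×10⁶ m.
Circular speed v_c = √(μ/r) = 7156 m/s.
Escape speed v_esc = √(2μ/r) = √2 × v_c = 10120 m/s.
Δv = v_esc − v_c = 2964 m/s.

Δv ≈ 2964 m/s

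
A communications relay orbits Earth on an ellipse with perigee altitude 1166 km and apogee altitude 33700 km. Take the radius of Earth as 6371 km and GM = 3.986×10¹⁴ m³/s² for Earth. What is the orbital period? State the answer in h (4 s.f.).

T ≈ 10.15 h

r_p = 6371 + 1166 = 7537.0 km = 7.5370×10⁶ m.
r_a = 6371 + 33700 = 40071 km = 4.0071×10⁷ m.
Semi-major axis a = (r_p + r_a)/2 = (7537.0 + 40071)/2 = 23804 km = 2.380×10⁷ m.
By Kepler's third law T = 2π√(a³/μ) = 2π × 5.817×10³ = 3.655×10⁴ s.
= 10.15 h.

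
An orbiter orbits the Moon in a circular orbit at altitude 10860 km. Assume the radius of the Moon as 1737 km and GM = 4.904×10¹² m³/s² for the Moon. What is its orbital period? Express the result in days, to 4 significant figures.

T ≈ 1.468 days

r = 1737 + 10860 = 12597 km = 1.2597×10⁷ m.
Kepler's third law: T = 2π√(r³/μ) = 2π√((1.260×10⁷)³ / 4.904×10¹²).
r³/μ = 4.076×10⁸ s², so T = 2π × 2.019×10⁴ = 1.269×10⁵ s.
Converting: 1.269×10⁵ s ÷ 86400 = 1.468 days.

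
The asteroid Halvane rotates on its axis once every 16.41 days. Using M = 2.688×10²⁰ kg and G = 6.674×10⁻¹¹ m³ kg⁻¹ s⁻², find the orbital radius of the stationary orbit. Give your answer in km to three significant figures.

r_sync ≈ 9700 km

μ = GM = 6.674×10⁻¹¹ × 2.688×10²⁰ = 1.794×10¹⁰ m³/s².
T = 16.41 days = 1.418×10⁶ s.
A synchronous orbit has period T, so by Kepler's third law a = (μT²/4π²)^(1/3).
μT²/4π² = 1.794×10¹⁰ × (1.418×10⁶)² / 39.48 = 9.135×10²⁰ m³.
a = 9.703×10⁶ m = 9702.9 km.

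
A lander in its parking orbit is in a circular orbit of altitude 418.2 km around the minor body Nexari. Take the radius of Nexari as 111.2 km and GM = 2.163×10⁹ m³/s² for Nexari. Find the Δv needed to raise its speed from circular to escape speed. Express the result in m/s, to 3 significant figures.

r = 111.2 + 418.2 = 529.40 km = 5.2940×10⁵ m.
Circular speed v_c = √(μ/r) = 63.92 m/s.
Escape speed v_esc = √(2μ/r) = √2 × v_c = 90.40 m/s.
Δv = v_esc − v_c = 26.48 m/s.

Δv ≈ 26.5 m/s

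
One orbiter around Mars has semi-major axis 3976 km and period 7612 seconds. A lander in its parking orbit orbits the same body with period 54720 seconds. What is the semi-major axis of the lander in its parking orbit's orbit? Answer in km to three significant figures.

Kepler's third law: a³ ∝ T², so a₂ = a₁ (T₂/T₁)^(2/3).
T₂/T₁ = 7.189, (T₂/T₁)^(2/3) = 3.725.
a₂ = 3976 × 3.725 = 14810 km.

a₂ ≈ 14800 km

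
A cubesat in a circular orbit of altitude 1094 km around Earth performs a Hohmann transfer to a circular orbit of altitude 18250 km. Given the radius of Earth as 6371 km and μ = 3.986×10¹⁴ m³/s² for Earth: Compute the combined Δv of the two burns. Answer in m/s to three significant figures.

Δv_total ≈ 3020 m/s

r₁ = 6371 + 1094 = 7465.0 km = 7.4650×10⁶ m.
r₂ = 6371 + 18250 = 24621 km = 2.4621×10⁷ m.
Transfer ellipse a_t = (r₁ + r₂)/2 = 1.604×10⁷ m.
At r₁: circular v_c1 = √(μ/r₁) = 7307 m/s; transfer-perigee v_p = √[μ(2/r₁ − 1/a_t)] = 9052 m/s.
Δv₁ = v_p − v_c1 = 1745 m/s.
At r₂: circular v_c2 = √(μ/r₂) = 4024 m/s; transfer-apogee v_a = √[μ(2/r₂ − 1/a_t)] = 2745 m/s.
Δv₂ = v_c2 − v_a = 1279 m/s.
Total Δv = Δv₁ + Δv₂ = 3024 m/s.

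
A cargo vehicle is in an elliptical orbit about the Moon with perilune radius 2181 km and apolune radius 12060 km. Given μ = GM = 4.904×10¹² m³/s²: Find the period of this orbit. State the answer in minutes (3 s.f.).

Semi-major axis a = (r_p + r_a)/2 = (2181.0 + 12060)/2 = 7120.5 km = 7.120×10⁶ m.
By Kepler's third law T = 2π√(a³/μ) = 2π × 8.580×10³ = 5.391×10⁴ s.
= 898.5 minutes.

T ≈ 899 minutes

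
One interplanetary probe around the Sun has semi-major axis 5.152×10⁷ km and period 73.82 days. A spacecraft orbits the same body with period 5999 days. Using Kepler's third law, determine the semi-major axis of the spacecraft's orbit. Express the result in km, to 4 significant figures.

Kepler's third law: a³ ∝ T², so a₂ = a₁ (T₂/T₁)^(2/3).
T₂/T₁ = 81.27, (T₂/T₁)^(2/3) = 18.76.
a₂ = 5.152×10⁷ × 18.76 = 9.666×10⁸ km.

a₂ ≈ 9.666×10⁸ km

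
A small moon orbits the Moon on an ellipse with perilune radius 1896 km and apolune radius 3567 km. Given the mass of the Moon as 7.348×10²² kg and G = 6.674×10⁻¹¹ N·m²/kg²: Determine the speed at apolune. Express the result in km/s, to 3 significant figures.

v ≈ 0.977 km/s

μ = GM = 6.674×10⁻¹¹ × 7.348×10²² = 4.904×10¹² m³/s².
Semi-major axis a = (r_p + r_a)/2 = 2731.5 km = 2.732×10⁶ m.
Vis-viva: v² = μ(2/r − 1/a) = 4.904×10¹² × (5.607×10⁻⁷ − 3.661×10⁻⁷) = 9.543×10⁵ m²/s².
v = 976.9 m/s = 0.9769 km/s.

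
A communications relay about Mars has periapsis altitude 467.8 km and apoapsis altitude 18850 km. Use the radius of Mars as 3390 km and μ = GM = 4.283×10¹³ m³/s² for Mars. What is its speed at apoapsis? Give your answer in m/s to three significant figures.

v ≈ 755 m/s

r_p = 3390 + 467.8 = 3857.8 km = 3.8578×10⁶ m.
r_a = 3390 + 18850 = 22240 km = 2.2240×10⁷ m.
Semi-major axis a = (r_p + r_a)/2 = 13049 km = 1.305×10⁷ m.
Vis-viva: v² = μ(2/r − 1/a) = 4.283×10¹³ × (8.993×10⁻⁸ − 7.663×10⁻⁸) = 5.693×10⁵ m²/s².
v = 754.6 m/s.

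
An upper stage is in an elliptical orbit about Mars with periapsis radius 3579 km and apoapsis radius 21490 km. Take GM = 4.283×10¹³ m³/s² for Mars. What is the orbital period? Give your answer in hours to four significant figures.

T ≈ 11.83 hours

Semi-major axis a = (r_p + r_a)/2 = (3579.0 + 21490)/2 = 12534 km = 1.253×10⁷ m.
By Kepler's third law T = 2π√(a³/μ) = 2π × 6.781×10³ = 4.261×10⁴ s.
= 11.83 hours.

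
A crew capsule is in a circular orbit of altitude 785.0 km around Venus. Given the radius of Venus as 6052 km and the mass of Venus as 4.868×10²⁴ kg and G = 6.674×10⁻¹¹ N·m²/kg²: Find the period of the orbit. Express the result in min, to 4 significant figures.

T ≈ 103.9 min

μ = GM = 6.674×10⁻¹¹ × 4.868×10²⁴ = 3.249×10¹⁴ m³/s².
r = 6052 + 785.0 = 6837.0 km = 6.8370×10⁶ m.
Kepler's third law: T = 2π√(r³/μ) = 2π√((6.837×10⁶)³ / 3.249×10¹⁴).
r³/μ = 9.837×10⁵ s², so T = 2π × 9.918×10² = 6.232×10³ s.
Converting: 6.232×10³ s ÷ 60.00 = 103.9 min.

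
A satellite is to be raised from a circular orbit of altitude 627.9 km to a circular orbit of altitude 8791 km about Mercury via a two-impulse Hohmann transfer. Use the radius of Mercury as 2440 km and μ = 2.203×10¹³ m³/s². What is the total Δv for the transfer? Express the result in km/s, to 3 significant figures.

r₁ = 2440 + 627.9 = 3067.9 km = 3.0679×10⁶ m.
r₂ = 2440 + 8791 = 11231 km = 1.1231×10⁷ m.
Transfer ellipse a_t = (r₁ + r₂)/2 = 7.149×10⁶ m.
At r₁: circular v_c1 = √(μ/r₁) = 2680 m/s; transfer-periherm v_p = √[μ(2/r₁ − 1/a_t)] = 3359 m/s.
Δv₁ = v_p − v_c1 = 678.9 m/s.
At r₂: circular v_c2 = √(μ/r₂) = 1401 m/s; transfer-apoherm v_a = √[μ(2/r₂ − 1/a_t)] = 917.4 m/s.
Δv₂ = v_c2 − v_a = 483.1 m/s.
Total Δv = Δv₁ + Δv₂ = 1162 m/s = 1.162 km/s.

Δv_total ≈ 1.16 km/s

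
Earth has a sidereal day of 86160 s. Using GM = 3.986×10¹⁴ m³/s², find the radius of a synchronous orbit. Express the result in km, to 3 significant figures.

A synchronous orbit has period T, so by Kepler's third law a = (μT²/4π²)^(1/3).
μT²/4π² = 3.986×10¹⁴ × (8.616×10⁴)² / 39.48 = 7.495×10²² m³.
a = 4.216×10⁷ m = 42163 km.

r_sync ≈ 42200 km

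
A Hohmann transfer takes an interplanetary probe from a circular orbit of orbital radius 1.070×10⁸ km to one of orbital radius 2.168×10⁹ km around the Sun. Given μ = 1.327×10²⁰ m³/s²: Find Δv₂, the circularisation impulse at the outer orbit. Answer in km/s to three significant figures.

r₁ = 1.070×10⁸ km = 1.070×10¹¹ m.
r₂ = 2.168×10⁹ km = 2.168×10¹² m.
Transfer ellipse a_t = (r₁ + r₂)/2 = 1.138×10¹² m.
At r₁: circular v_c1 = √(μ/r₁) = 35220 m/s; transfer-perihelion v_p = √[μ(2/r₁ − 1/a_t)] = 48620 m/s.
At r₂: circular v_c2 = √(μ/r₂) = 7824 m/s; transfer-aphelion v_a = √[μ(2/r₂ − 1/a_t)] = 2400 m/s.
Δv₂ = v_c2 − v_a = 5424 m/s.
= 5.424 km/s.

Δv ≈ 5.42 km/s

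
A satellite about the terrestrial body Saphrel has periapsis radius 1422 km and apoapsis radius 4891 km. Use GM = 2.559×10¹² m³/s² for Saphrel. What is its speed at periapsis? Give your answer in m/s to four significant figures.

v ≈ 1670 m/s

Semi-major axis a = (r_p + r_a)/2 = 3156.5 km = 3.156×10⁶ m.
Vis-viva: v² = μ(2/r − 1/a) = 2.559×10¹² × (1.406×10⁻⁶ − 3.168×10⁻⁷) = 2.788×10⁶ m²/s².
v = 1670 m/s.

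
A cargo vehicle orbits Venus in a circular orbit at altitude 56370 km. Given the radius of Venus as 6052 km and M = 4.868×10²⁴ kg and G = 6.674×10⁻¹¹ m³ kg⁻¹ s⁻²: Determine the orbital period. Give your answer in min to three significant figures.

T ≈ 2870 min

μ = GM = 6.674×10⁻¹¹ × 4.868×10²⁴ = 3.249×10¹⁴ m³/s².
r = 6052 + 56370 = 62422 km = 6.2422×10⁷ m.
Kepler's third law: T = 2π√(r³/μ) = 2π√((6.242×10⁷)³ / 3.249×10¹⁴).
r³/μ = 7.486×10⁸ s², so T = 2π × 2.736×10⁴ = 1.719×10⁵ s.
Converting: 1.719×10⁵ s ÷ 60.00 = 2865 min.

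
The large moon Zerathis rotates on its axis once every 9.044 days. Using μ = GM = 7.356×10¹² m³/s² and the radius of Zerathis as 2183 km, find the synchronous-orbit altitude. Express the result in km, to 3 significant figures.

T = 9.044 days = 7.814×10⁵ s.
A synchronous orbit has period T, so by Kepler's third law a = (μT²/4π²)^(1/3).
μT²/4π² = 7.356×10¹² × (7.814×10⁵)² / 39.48 = 1.138×10²³ m³.
a = 4.846×10⁷ m = 48456 km.
Altitude h = a − R = 48456 − 2183 = 46273 km.

h_sync ≈ 46300 km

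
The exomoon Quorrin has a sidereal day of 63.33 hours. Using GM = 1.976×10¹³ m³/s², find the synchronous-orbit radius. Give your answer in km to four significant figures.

T = 63.33 hours = 2.280×10⁵ s.
A synchronous orbit has period T, so by Kepler's third law a = (μT²/4π²)^(1/3).
μT²/4π² = 1.976×10¹³ × (2.280×10⁵)² / 39.48 = 2.602×10²² m³.
a = 2.963×10⁷ m = 29631 km.

r_sync ≈ 29630 km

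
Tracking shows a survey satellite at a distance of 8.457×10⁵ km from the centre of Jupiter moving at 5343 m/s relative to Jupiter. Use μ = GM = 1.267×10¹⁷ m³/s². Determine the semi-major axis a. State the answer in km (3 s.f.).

r = 8.457×10⁸ m.
Specific orbital energy ε = v²/2 − μ/r = (5343)²/2 − 1.267×10¹⁷/8.457×10⁸ = -1.355×10⁸ J/kg.
Since ε = −μ/(2a), a = −μ/(2ε) = 4.674×10⁸ m = 4.6738×10⁵ km.

a ≈ 4.67×10⁵ km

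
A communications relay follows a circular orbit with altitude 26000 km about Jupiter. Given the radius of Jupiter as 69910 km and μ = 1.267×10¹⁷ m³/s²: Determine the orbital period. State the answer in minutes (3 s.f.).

r = 69910 + 26000 = 95910 km = 9.5910×10⁷ m.
Kepler's third law: T = 2π√(r³/μ) = 2π√((9.591×10⁷)³ / 1.267×10¹⁷).
r³/μ = 6.963×10⁶ s², so T = 2π × 2.639×10³ = 1.658×10⁴ s.
Converting: 1.658×10⁴ s ÷ 60.00 = 276.3 minutes.

T ≈ 276 minutes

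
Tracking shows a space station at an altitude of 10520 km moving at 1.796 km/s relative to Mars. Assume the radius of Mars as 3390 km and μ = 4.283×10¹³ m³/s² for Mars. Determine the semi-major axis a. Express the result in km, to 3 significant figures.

a ≈ 14600 km

r = 3390 + 10520 = 13910 km = 1.391×10⁷ m.
Vis-viva rearranged: 1/a = 2/r − v²/μ = 1.438×10⁻⁷ − 7.531×10⁻⁸ = 6.847×10⁻⁸ m⁻¹.
a = 1.461×10⁷ m = 14605 km.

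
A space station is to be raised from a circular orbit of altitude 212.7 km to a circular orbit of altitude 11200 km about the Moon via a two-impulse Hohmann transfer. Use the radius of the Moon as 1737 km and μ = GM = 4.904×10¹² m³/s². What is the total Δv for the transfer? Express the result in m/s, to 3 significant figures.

Δv_total ≈ 805 m/s

r₁ = 1737 + 212.7 = 1949.7 km = 1.9497×10⁶ m.
r₂ = 1737 + 11200 = 12937 km = 1.2937×10⁷ m.
Transfer ellipse a_t = (r₁ + r₂)/2 = 7.443×10⁶ m.
At r₁: circular v_c1 = √(μ/r₁) = 1586 m/s; transfer-perilune v_p = √[μ(2/r₁ − 1/a_t)] = 2091 m/s.
Δv₁ = v_p − v_c1 = 504.9 m/s.
At r₂: circular v_c2 = √(μ/r₂) = 615.7 m/s; transfer-apolune v_a = √[μ(2/r₂ − 1/a_t)] = 315.1 m/s.
Δv₂ = v_c2 − v_a = 300.6 m/s.
Total Δv = Δv₁ + Δv₂ = 805.5 m/s.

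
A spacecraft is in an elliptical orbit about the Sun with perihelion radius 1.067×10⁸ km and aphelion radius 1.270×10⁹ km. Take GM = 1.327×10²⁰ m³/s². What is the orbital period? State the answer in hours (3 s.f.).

Semi-major axis a = (r_p + r_a)/2 = (1.0670×10⁸ + 1.2700×10⁹)/2 = 6.8835×10⁸ km = 6.884×10¹¹ m.
By Kepler's third law T = 2π√(a³/μ) = 2π × 4.958×10⁷ = 3.115×10⁸ s.
= 86530 hours.

T ≈ 86500 hours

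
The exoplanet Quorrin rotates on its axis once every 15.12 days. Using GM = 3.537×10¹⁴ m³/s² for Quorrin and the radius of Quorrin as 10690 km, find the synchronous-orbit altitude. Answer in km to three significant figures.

h_sync ≈ 2.38×10⁵ km

T = 15.12 days = 1.306×10⁶ s.
A synchronous orbit has period T, so by Kepler's third law a = (μT²/4π²)^(1/3).
μT²/4π² = 3.537×10¹⁴ × (1.306×10⁶)² / 39.48 = 1.529×10²⁵ m³.
a = 2.482×10⁸ m = 2.4820×10⁵ km.
Altitude h = a − R = 2.4820×10⁵ − 10690 = 2.3751×10⁵ km.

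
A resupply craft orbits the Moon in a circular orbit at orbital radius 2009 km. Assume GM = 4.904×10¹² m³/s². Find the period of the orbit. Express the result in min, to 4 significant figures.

r = 2009 km = 2.009×10⁶ m.
Kepler's third law: T = 2π√(r³/μ) = 2π√((2.009×10⁶)³ / 4.904×10¹²).
r³/μ = 1.653×10⁶ s², so T = 2π × 1.286×10³ = 8.079×10³ s.
Converting: 8.079×10³ s ÷ 60.00 = 134.7 min.

T ≈ 134.7 min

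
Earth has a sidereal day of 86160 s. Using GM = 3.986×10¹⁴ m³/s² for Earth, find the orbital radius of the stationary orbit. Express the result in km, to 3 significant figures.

r_sync ≈ 42200 km

A synchronous orbit has period T, so by Kepler's third law a = (μT²/4π²)^(1/3).
μT²/4π² = 3.986×10¹⁴ × (8.616×10⁴)² / 39.48 = 7.495×10²² m³.
a = 4.216×10⁷ m = 42163 km.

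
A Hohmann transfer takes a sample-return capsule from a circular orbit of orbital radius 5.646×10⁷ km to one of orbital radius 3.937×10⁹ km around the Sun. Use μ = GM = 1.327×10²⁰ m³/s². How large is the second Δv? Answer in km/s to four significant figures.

r₁ = 5.646×10⁷ km = 5.646×10¹⁰ m.
r₂ = 3.937×10⁹ km = 3.937×10¹² m.
Transfer ellipse a_t = (r₁ + r₂)/2 = 1.997×10¹² m.
At r₁: circular v_c1 = √(μ/r₁) = 48480 m/s; transfer-perihelion v_p = √[μ(2/r₁ − 1/a_t)] = 68080 m/s.
At r₂: circular v_c2 = √(μ/r₂) = 5806 m/s; transfer-aphelion v_a = √[μ(2/r₂ − 1/a_t)] = 976.3 m/s.
Δv₂ = v_c2 − v_a = 4829 m/s.
= 4.829 km/s.

Δv ≈ 4.829 km/s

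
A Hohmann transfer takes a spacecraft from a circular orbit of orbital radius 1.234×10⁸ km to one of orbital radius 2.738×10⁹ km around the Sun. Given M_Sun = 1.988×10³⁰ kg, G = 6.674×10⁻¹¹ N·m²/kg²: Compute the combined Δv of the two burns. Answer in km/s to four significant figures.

μ = GM = 6.674×10⁻¹¹ × 1.988×10³⁰ = 1.327×10²⁰ m³/s².
r₁ = 1.234×10⁸ km = 1.234×10¹¹ m.
r₂ = 2.738×10⁹ km = 2.738×10¹² m.
Transfer ellipse a_t = (r₁ + r₂)/2 = 1.431×10¹² m.
At r₁: circular v_c1 = √(μ/r₁) = 32790 m/s; transfer-perihelion v_p = √[μ(2/r₁ − 1/a_t)] = 45360 m/s.
Δv₁ = v_p − v_c1 = 12570 m/s.
At r₂: circular v_c2 = √(μ/r₂) = 6961 m/s; transfer-aphelion v_a = √[μ(2/r₂ − 1/a_t)] = 2044 m/s.
Δv₂ = v_c2 − v_a = 4917 m/s.
Total Δv = Δv₁ + Δv₂ = 17490 m/s = 17.49 km/s.

Δv_total ≈ 17.49 km/s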